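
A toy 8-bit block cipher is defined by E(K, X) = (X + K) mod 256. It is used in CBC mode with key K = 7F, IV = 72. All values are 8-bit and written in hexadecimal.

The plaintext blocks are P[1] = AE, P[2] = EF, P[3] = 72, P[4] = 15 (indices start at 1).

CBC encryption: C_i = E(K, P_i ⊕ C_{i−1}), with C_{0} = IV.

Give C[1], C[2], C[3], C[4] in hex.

C[1] = 5B, C[2] = 33, C[3] = C0, C[4] = 54

C[1]: P[1] ⊕ 72 = DC; E(K, DC) = 5B.
C[2]: P[2] ⊕ 5B = B4; E(K, B4) = 33.
C[3]: P[3] ⊕ 33 = 41; E(K, 41) = C0.
C[4]: P[4] ⊕ C0 = D5; E(K, D5) = 54.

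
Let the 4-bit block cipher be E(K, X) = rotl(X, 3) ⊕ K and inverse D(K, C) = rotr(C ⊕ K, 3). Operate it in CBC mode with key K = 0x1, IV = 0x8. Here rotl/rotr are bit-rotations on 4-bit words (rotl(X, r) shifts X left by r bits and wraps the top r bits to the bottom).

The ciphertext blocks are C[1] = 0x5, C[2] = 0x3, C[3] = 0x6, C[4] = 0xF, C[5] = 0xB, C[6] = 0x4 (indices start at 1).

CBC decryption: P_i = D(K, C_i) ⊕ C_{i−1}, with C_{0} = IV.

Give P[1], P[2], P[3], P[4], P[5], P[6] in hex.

P[1]: D(K, 0x5) = 0x8; 0x8 ⊕ 0x8 = 0x0.
P[2]: D(K, 0x3) = 0x4; 0x4 ⊕ 0x5 = 0x1.
P[3]: D(K, 0x6) = 0xE; 0xE ⊕ 0x3 = 0xD.
P[4]: D(K, 0xF) = 0xD; 0xD ⊕ 0x6 = 0xB.
P[5]: D(K, 0xB) = 0x5; 0x5 ⊕ 0xF = 0xA.
P[6]: D(K, 0x4) = 0xA; 0xA ⊕ 0xB = 0x1.

P[1] = 0x0, P[2] = 0x1, P[3] = 0xD, P[4] = 0xB, P[5] = 0xA, P[6] = 0x1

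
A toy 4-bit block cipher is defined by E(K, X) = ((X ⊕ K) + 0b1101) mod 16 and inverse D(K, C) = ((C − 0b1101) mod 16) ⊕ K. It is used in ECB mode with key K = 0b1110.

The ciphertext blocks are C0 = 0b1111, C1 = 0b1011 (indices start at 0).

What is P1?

P1 = 0b0000

ECB decryption: P_i = D(K, C_i).
P1: D(K, 0b1011) = 0b0000.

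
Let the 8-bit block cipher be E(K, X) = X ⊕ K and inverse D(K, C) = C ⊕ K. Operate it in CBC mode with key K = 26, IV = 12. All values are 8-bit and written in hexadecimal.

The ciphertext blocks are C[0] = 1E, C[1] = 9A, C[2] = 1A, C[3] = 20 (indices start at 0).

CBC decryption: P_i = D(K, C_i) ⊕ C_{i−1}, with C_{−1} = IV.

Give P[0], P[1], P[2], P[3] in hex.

P[0] = 2A, P[1] = A2, P[2] = A6, P[3] = 1C

P[0]: D(K, 1E) = 38; 38 ⊕ 12 = 2A.
P[1]: D(K, 9A) = BC; BC ⊕ 1E = A2.
P[2]: D(K, 1A) = 3C; 3C ⊕ 9A = A6.
P[3]: D(K, 20) = 06; 06 ⊕ 1A = 1C.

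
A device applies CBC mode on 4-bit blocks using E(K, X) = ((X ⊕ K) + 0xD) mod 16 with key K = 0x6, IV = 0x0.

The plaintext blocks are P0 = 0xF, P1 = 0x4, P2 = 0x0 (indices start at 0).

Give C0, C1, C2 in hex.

C0 = 0x6, C1 = 0x1, C2 = 0x4

CBC encryption: C_i = E(K, P_i ⊕ C_{i−1}), with C_{−1} = IV.
C0: P0 ⊕ 0x0 = 0xF; E(K, 0xF) = 0x6.
C1: P1 ⊕ 0x6 = 0x2; E(K, 0x2) = 0x1.
C2: P2 ⊕ 0x1 = 0x1; E(K, 0x1) = 0x4.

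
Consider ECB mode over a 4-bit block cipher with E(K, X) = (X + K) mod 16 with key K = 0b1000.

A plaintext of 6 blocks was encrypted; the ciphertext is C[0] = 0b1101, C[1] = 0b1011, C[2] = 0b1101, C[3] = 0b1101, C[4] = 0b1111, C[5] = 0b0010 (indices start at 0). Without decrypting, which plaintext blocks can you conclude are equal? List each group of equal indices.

P[0] = P[2] = P[3]

ECB encrypts each block independently with the same key, so equal ciphertext blocks imply equal plaintext blocks.
C[0] = C[2] = C[3] = 0b1101, so P[0] = P[2] = P[3].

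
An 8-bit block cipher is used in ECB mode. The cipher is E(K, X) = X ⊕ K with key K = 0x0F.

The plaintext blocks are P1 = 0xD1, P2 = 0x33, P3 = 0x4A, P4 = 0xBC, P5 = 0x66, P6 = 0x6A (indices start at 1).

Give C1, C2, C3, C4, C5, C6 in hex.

ECB encryption: C_i = E(K, P_i).
C1: E(K, 0xD1) = 0xDE.
C2: E(K, 0x33) = 0x3C.
C3: E(K, 0x4A) = 0x45.
C4: E(K, 0xBC) = 0xB3.
C5: E(K, 0x66) = 0x69.
C6: E(K, 0x6A) = 0x65.

C1 = 0xDE, C2 = 0x3C, C3 = 0x45, C4 = 0xB3, C5 = 0x69, C6 = 0x65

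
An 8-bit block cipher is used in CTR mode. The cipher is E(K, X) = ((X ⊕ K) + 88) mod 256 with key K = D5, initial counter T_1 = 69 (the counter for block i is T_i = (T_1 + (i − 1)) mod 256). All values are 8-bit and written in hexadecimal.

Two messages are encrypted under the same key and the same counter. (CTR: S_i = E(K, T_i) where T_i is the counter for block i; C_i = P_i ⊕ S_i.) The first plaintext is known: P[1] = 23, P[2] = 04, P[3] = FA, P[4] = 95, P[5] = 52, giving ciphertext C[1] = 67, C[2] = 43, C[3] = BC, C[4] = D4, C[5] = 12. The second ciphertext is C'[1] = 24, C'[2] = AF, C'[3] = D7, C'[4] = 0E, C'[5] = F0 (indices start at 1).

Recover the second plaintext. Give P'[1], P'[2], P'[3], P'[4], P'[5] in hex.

P'[1] = 60, P'[2] = E8, P'[3] = 91, P'[4] = 4F, P'[5] = B0

In CTR with a reused counter, both messages share the same keystream S_i, so C_i ⊕ C'_i = P_i ⊕ P'_i and thus P'_i = P_i ⊕ C_i ⊕ C'_i.
P'[1]: 23 ⊕ 67 ⊕ 24 = 60.
P'[2]: 04 ⊕ 43 ⊕ AF = E8.
P'[3]: FA ⊕ BC ⊕ D7 = 91.
P'[4]: 95 ⊕ D4 ⊕ 0E = 4F.
P'[5]: 52 ⊕ 12 ⊕ F0 = B0.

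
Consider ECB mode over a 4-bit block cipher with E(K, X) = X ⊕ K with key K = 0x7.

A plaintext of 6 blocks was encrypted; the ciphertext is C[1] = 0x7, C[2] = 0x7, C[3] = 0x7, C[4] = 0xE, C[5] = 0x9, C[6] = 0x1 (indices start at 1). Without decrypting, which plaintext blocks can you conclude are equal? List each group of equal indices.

ECB encrypts each block independently with the same key, so equal ciphertext blocks imply equal plaintext blocks.
C[1] = C[2] = C[3] = 0x7, so P[1] = P[2] = P[3].

P[1] = P[2] = P[3]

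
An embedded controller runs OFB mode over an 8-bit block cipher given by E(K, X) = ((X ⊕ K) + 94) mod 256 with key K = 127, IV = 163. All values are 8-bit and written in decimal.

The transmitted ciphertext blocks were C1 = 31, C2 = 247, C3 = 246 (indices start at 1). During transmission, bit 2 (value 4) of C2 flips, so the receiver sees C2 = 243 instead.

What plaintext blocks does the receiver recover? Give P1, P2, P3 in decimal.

P1 = 37, P2 = 80, P3 = 204

OFB decryption: S_i = E(K, S_{i−1}) with S_{0} = IV; P_i = C_i ⊕ S_i.
Only C2 changed, to 243. In OFB, a change in C_i flips the same bit in P_i only; the keystream is unaffected. Decrypting the received ciphertext:
P1: S = E(K, 163) = 58; 31 ⊕ 58 = 37.
P2: S = E(K, 58) = 163; 243 ⊕ 163 = 80.
P3: S = E(K, 163) = 58; 246 ⊕ 58 = 204.
Blocks that differ from the original plaintext: P2.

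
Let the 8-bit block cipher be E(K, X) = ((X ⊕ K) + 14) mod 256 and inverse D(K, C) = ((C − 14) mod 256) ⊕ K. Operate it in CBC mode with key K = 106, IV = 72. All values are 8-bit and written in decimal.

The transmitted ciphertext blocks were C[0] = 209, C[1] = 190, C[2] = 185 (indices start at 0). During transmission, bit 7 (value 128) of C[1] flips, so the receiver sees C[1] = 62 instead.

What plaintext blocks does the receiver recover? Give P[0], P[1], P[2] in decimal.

P[0] = 225, P[1] = 139, P[2] = 255

CBC decryption: P_i = D(K, C_i) ⊕ C_{i−1}, with C_{−1} = IV.
Only C[1] changed, to 62. In CBC, a change in C_i garbles P_i and flips the same bit in P_{i+1}. Decrypting the received ciphertext:
P[0]: D(K, 209) = 169; 169 ⊕ 72 = 225.
P[1]: D(K, 62) = 90; 90 ⊕ 209 = 139.
P[2]: D(K, 185) = 193; 193 ⊕ 62 = 255.
Blocks that differ from the original plaintext: P[1], P[2].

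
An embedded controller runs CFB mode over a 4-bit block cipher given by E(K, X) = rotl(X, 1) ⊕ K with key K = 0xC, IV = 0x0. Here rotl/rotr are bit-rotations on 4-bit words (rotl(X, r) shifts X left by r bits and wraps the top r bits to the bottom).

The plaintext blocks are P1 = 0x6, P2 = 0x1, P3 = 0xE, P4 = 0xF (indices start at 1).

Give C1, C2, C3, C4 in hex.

C1 = 0xA, C2 = 0x8, C3 = 0x3, C4 = 0x5

CFB encryption: C_i = P_i ⊕ E(K, C_{i−1}), with C_{0} = IV.
C1: E(K, 0x0) = 0xC; 0x6 ⊕ 0xC = 0xA.
C2: E(K, 0xA) = 0x9; 0x1 ⊕ 0x9 = 0x8.
C3: E(K, 0x8) = 0xD; 0xE ⊕ 0xD = 0x3.
C4: E(K, 0x3) = 0xA; 0xF ⊕ 0xA = 0x5.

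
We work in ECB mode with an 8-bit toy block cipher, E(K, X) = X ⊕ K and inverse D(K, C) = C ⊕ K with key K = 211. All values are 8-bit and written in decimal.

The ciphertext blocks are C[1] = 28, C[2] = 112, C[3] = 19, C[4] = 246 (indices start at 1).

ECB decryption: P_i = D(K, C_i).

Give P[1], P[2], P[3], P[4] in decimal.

P[1] = 207, P[2] = 163, P[3] = 192, P[4] = 37

P[1]: D(K, 28) = 207.
P[2]: D(K, 112) = 163.
P[3]: D(K, 19) = 192.
P[4]: D(K, 246) = 37.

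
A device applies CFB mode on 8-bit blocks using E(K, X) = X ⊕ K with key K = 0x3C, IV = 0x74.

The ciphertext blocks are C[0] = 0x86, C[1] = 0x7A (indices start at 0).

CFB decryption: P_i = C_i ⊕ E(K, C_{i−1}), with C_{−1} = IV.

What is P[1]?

P[1] = 0xC0

P[1]: E(K, 0x86) = 0xBA; 0x7A ⊕ 0xBA = 0xC0.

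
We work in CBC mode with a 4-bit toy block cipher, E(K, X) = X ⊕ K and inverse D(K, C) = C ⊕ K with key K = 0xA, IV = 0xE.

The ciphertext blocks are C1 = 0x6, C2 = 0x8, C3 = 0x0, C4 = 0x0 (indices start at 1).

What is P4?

CBC decryption: P_i = D(K, C_i) ⊕ C_{i−1}, with C_{0} = IV.
P4: D(K, 0x0) = 0xA; 0xA ⊕ 0x0 = 0xA.

P4 = 0xA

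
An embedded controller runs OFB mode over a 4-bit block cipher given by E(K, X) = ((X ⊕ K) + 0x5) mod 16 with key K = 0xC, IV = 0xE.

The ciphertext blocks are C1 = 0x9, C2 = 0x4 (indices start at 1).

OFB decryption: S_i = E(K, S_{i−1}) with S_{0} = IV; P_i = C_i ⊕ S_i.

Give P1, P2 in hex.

P1 = 0xE, P2 = 0x4

P1: S = E(K, 0xE) = 0x7; 0x9 ⊕ 0x7 = 0xE.
P2: S = E(K, 0x7) = 0x0; 0x4 ⊕ 0x0 = 0x4.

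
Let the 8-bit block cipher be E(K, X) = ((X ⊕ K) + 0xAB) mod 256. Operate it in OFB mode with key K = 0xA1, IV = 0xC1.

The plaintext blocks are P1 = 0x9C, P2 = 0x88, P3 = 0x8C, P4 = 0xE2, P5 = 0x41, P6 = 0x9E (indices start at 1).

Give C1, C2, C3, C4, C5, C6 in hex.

C1 = 0x97, C2 = 0xDD, C3 = 0x13, C4 = 0x0B, C5 = 0xB2, C6 = 0x63

OFB encryption: S_i = E(K, S_{i−1}) with S_{0} = IV; C_i = P_i ⊕ S_i.
C1: S = E(K, 0xC1) = 0x0B; 0x9C ⊕ 0x0B = 0x97.
C2: S = E(K, 0x0B) = 0x55; 0x88 ⊕ 0x55 = 0xDD.
C3: S = E(K, 0x55) = 0x9F; 0x8C ⊕ 0x9F = 0x13.
C4: S = E(K, 0x9F) = 0xE9; 0xE2 ⊕ 0xE9 = 0x0B.
C5: S = E(K, 0xE9) = 0xF3; 0x41 ⊕ 0xF3 = 0xB2.
C6: S = E(K, 0xF3) = 0xFD; 0x9E ⊕ 0xFD = 0x63.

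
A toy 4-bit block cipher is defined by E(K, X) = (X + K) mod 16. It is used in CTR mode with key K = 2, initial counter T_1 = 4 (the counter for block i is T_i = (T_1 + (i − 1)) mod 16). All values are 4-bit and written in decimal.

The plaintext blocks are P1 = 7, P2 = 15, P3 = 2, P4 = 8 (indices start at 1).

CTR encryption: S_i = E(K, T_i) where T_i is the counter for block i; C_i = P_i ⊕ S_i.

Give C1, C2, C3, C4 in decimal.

C1: T = 4, S = E(K, T) = 6; 7 ⊕ 6 = 1.
C2: T = 5, S = E(K, T) = 7; 15 ⊕ 7 = 8.
C3: T = 6, S = E(K, T) = 8; 2 ⊕ 8 = 10.
C4: T = 7, S = E(K, T) = 9; 8 ⊕ 9 = 1.

C1 = 1, C2 = 8, C3 = 10, C4 = 1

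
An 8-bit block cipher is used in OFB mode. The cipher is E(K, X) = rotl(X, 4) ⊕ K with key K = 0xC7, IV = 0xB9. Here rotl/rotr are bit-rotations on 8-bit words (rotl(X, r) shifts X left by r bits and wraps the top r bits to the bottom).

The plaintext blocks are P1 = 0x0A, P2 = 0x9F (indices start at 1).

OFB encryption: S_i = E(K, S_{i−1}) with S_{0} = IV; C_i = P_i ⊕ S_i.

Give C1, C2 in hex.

C1: S = E(K, 0xB9) = 0x5C; 0x0A ⊕ 0x5C = 0x56.
C2: S = E(K, 0x5C) = 0x02; 0x9F ⊕ 0x02 = 0x9D.

C1 = 0x56, C2 = 0x9D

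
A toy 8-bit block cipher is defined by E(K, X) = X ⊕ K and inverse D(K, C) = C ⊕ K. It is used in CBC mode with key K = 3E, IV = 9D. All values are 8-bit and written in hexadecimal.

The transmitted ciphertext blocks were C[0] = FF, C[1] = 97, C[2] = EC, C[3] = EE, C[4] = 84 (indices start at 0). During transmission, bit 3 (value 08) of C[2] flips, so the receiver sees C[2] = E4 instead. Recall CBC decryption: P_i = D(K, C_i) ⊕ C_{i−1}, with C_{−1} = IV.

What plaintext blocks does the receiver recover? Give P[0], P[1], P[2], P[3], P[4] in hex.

P[0] = 5C, P[1] = 56, P[2] = 4D, P[3] = 34, P[4] = 54

Only C[2] changed, to E4. In CBC, a change in C_i garbles P_i and flips the same bit in P_{i+1}. Decrypting the received ciphertext:
P[0]: D(K, FF) = C1; C1 ⊕ 9D = 5C.
P[1]: D(K, 97) = A9; A9 ⊕ FF = 56.
P[2]: D(K, E4) = DA; DA ⊕ 97 = 4D.
P[3]: D(K, EE) = D0; D0 ⊕ E4 = 34.
P[4]: D(K, 84) = BA; BA ⊕ EE = 54.
Blocks that differ from the original plaintext: P[2], P[3].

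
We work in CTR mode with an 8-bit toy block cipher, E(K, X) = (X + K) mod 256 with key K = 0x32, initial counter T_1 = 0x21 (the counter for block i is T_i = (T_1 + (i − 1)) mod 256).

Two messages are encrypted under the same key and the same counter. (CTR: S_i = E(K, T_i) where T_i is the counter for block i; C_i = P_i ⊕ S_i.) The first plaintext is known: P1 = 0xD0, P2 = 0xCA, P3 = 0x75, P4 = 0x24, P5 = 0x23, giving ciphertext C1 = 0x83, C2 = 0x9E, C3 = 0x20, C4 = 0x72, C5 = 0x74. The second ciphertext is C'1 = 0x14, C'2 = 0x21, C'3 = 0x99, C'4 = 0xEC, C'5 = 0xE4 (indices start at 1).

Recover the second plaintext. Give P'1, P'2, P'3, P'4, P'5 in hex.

P'1 = 0x47, P'2 = 0x75, P'3 = 0xCC, P'4 = 0xBA, P'5 = 0xB3

In CTR with a reused counter, both messages share the same keystream S_i, so C_i ⊕ C'_i = P_i ⊕ P'_i and thus P'_i = P_i ⊕ C_i ⊕ C'_i.
P'1: 0xD0 ⊕ 0x83 ⊕ 0x14 = 0x47.
P'2: 0xCA ⊕ 0x9E ⊕ 0x21 = 0x75.
P'3: 0x75 ⊕ 0x20 ⊕ 0x99 = 0xCC.
P'4: 0x24 ⊕ 0x72 ⊕ 0xEC = 0xBA.
P'5: 0x23 ⊕ 0x74 ⊕ 0xE4 = 0xB3.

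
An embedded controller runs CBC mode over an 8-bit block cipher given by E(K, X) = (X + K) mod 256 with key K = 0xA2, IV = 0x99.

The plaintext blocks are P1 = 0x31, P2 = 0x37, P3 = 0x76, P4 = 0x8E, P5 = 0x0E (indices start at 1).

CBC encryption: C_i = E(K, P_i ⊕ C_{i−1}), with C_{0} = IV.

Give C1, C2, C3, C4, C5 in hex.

C1 = 0x4A, C2 = 0x1F, C3 = 0x0B, C4 = 0x27, C5 = 0xCB

C1: P1 ⊕ 0x99 = 0xA8; E(K, 0xA8) = 0x4A.
C2: P2 ⊕ 0x4A = 0x7D; E(K, 0x7D) = 0x1F.
C3: P3 ⊕ 0x1F = 0x69; E(K, 0x69) = 0x0B.
C4: P4 ⊕ 0x0B = 0x85; E(K, 0x85) = 0x27.
C5: P5 ⊕ 0x27 = 0x29; E(K, 0x29) = 0xCB.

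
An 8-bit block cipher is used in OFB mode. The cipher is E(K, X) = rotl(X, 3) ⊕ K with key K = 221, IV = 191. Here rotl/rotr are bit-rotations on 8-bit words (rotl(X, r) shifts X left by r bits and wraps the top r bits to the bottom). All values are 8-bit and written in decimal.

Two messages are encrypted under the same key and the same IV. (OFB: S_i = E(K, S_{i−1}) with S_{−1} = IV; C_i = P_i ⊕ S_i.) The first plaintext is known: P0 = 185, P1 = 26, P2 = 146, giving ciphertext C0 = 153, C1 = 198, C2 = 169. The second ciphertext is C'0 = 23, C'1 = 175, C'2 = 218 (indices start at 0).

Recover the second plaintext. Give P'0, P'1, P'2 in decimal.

P'0 = 55, P'1 = 115, P'2 = 225

In OFB with a reused IV, both messages share the same keystream S_i, so C_i ⊕ C'_i = P_i ⊕ P'_i and thus P'_i = P_i ⊕ C_i ⊕ C'_i.
P'0: 185 ⊕ 153 ⊕ 23 = 55.
P'1: 26 ⊕ 198 ⊕ 175 = 115.
P'2: 146 ⊕ 169 ⊕ 218 = 225.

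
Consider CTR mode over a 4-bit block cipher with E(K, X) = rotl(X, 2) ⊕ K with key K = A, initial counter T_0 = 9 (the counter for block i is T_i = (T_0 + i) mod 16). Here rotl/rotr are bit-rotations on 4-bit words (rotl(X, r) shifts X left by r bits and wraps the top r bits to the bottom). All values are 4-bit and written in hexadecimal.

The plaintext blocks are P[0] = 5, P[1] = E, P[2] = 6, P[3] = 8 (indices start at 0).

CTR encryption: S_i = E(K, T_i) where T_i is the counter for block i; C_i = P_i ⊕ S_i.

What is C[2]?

C[2] = 2

C[0]: T = 9, S = E(K, T) = C; 5 ⊕ C = 9.
C[1]: T = A, S = E(K, T) = 0; E ⊕ 0 = E.
C[2]: T = B, S = E(K, T) = 4; 6 ⊕ 4 = 2.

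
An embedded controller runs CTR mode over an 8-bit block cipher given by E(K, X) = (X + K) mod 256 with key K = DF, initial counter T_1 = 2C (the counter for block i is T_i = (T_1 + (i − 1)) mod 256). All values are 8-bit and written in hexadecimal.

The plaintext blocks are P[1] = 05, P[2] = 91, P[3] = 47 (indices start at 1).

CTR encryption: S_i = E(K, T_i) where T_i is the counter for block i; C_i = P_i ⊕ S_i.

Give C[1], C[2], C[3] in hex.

C[1]: T = 2C, S = E(K, T) = 0B; 05 ⊕ 0B = 0E.
C[2]: T = 2D, S = E(K, T) = 0C; 91 ⊕ 0C = 9D.
C[3]: T = 2E, S = E(K, T) = 0D; 47 ⊕ 0D = 4A.

C[1] = 0E, C[2] = 9D, C[3] = 4A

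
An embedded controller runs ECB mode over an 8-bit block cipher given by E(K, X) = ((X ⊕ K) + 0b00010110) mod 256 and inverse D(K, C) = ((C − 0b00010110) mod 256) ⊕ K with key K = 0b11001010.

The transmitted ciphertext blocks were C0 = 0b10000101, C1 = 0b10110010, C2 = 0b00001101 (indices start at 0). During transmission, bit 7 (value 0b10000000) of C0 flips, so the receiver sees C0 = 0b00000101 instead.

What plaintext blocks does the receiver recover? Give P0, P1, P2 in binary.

P0 = 0b00100101, P1 = 0b01010110, P2 = 0b00111101

ECB decryption: P_i = D(K, C_i).
Only C0 changed, to 0b00000101. In ECB, a change in C_i affects only P_i. Decrypting the received ciphertext:
P0: D(K, 0b00000101) = 0b00100101.
P1: D(K, 0b10110010) = 0b01010110.
P2: D(K, 0b00001101) = 0b00111101.
Blocks that differ from the original plaintext: P0.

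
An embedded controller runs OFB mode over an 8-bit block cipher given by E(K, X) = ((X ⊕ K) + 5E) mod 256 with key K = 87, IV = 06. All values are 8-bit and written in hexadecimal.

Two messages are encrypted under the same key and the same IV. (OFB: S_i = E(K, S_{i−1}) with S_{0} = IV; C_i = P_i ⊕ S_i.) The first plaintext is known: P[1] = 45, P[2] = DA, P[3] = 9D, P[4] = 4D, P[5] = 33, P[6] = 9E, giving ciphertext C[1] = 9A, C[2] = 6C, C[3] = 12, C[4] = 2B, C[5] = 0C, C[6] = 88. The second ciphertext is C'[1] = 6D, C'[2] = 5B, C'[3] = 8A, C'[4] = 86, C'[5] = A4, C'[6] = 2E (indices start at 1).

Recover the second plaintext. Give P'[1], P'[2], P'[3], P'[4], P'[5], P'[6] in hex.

In OFB with a reused IV, both messages share the same keystream S_i, so C_i ⊕ C'_i = P_i ⊕ P'_i and thus P'_i = P_i ⊕ C_i ⊕ C'_i.
P'[1]: 45 ⊕ 9A ⊕ 6D = B2.
P'[2]: DA ⊕ 6C ⊕ 5B = ED.
P'[3]: 9D ⊕ 12 ⊕ 8A = 05.
P'[4]: 4D ⊕ 2B ⊕ 86 = E0.
P'[5]: 33 ⊕ 0C ⊕ A4 = 9B.
P'[6]: 9E ⊕ 88 ⊕ 2E = 38.

P'[1] = B2, P'[2] = ED, P'[3] = 05, P'[4] = E0, P'[5] = 9B, P'[6] = 38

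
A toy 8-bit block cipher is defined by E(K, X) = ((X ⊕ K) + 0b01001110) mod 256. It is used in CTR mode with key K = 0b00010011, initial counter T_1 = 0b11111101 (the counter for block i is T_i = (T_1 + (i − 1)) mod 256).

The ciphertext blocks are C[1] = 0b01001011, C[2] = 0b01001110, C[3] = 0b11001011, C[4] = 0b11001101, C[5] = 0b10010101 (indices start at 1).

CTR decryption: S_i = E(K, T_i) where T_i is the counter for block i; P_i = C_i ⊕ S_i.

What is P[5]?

P[5] = 0b11110101

P[5]: T = 0b00000001, S = E(K, T) = 0b01100000; 0b10010101 ⊕ 0b01100000 = 0b11110101.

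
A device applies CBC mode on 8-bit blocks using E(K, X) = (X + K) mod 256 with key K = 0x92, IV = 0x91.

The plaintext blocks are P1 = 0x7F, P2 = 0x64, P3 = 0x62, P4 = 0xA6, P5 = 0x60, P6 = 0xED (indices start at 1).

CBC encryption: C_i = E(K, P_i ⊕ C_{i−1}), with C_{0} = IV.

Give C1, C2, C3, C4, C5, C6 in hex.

C1: P1 ⊕ 0x91 = 0xEE; E(K, 0xEE) = 0x80.
C2: P2 ⊕ 0x80 = 0xE4; E(K, 0xE4) = 0x76.
C3: P3 ⊕ 0x76 = 0x14; E(K, 0x14) = 0xA6.
C4: P4 ⊕ 0xA6 = 0x00; E(K, 0x00) = 0x92.
C5: P5 ⊕ 0x92 = 0xF2; E(K, 0xF2) = 0x84.
C6: P6 ⊕ 0x84 = 0x69; E(K, 0x69) = 0xFB.

C1 = 0x80, C2 = 0x76, C3 = 0xA6, C4 = 0x92, C5 = 0x84, C6 = 0xFB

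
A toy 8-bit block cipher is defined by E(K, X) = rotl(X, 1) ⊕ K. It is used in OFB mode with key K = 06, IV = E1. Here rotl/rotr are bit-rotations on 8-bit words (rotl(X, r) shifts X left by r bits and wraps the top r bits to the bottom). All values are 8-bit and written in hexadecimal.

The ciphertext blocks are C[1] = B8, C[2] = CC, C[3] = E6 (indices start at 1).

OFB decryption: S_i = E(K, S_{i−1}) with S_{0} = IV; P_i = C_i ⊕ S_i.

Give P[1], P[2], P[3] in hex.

P[1]: S = E(K, E1) = C5; B8 ⊕ C5 = 7D.
P[2]: S = E(K, C5) = 8D; CC ⊕ 8D = 41.
P[3]: S = E(K, 8D) = 1D; E6 ⊕ 1D = FB.

P[1] = 7D, P[2] = 41, P[3] = FB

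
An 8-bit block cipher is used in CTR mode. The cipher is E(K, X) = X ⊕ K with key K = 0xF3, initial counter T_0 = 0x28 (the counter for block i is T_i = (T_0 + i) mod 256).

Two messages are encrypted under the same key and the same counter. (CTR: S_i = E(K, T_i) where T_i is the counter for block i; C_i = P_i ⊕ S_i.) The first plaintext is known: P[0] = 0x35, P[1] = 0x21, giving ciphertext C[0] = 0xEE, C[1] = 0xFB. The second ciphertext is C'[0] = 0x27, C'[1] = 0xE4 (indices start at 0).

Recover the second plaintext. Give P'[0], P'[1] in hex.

In CTR with a reused counter, both messages share the same keystream S_i, so C_i ⊕ C'_i = P_i ⊕ P'_i and thus P'_i = P_i ⊕ C_i ⊕ C'_i.
P'[0]: 0x35 ⊕ 0xEE ⊕ 0x27 = 0xFC.
P'[1]: 0x21 ⊕ 0xFB ⊕ 0xE4 = 0x3E.

P'[0] = 0xFC, P'[1] = 0x3E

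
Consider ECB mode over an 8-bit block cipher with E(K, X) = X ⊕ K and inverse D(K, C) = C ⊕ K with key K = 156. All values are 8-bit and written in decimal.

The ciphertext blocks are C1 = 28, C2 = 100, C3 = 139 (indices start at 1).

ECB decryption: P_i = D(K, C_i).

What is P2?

P2: D(K, 100) = 248.

P2 = 248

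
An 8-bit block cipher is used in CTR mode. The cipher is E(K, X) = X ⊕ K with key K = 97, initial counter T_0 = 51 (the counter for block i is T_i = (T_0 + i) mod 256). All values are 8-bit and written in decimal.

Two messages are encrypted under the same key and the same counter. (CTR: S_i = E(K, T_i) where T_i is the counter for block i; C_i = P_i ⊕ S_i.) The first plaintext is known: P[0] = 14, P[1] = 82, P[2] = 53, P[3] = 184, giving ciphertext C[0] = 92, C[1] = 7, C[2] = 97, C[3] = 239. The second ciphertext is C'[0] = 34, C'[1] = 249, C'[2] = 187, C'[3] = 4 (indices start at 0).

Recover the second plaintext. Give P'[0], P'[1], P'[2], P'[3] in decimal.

In CTR with a reused counter, both messages share the same keystream S_i, so C_i ⊕ C'_i = P_i ⊕ P'_i and thus P'_i = P_i ⊕ C_i ⊕ C'_i.
P'[0]: 14 ⊕ 92 ⊕ 34 = 112.
P'[1]: 82 ⊕ 7 ⊕ 249 = 172.
P'[2]: 53 ⊕ 97 ⊕ 187 = 239.
P'[3]: 184 ⊕ 239 ⊕ 4 = 83.

P'[0] = 112, P'[1] = 172, P'[2] = 239, P'[3] = 83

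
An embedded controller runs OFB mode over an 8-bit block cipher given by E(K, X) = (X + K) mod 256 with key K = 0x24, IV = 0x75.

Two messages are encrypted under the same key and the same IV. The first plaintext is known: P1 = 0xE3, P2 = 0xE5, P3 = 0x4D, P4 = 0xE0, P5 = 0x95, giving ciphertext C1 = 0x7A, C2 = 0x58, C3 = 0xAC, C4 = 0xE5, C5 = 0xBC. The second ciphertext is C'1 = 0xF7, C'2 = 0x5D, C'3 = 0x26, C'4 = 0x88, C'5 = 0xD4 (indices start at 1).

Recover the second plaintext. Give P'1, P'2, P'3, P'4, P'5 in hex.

P'1 = 0x6E, P'2 = 0xE0, P'3 = 0xC7, P'4 = 0x8D, P'5 = 0xFD

In OFB with a reused IV, both messages share the same keystream S_i, so C_i ⊕ C'_i = P_i ⊕ P'_i and thus P'_i = P_i ⊕ C_i ⊕ C'_i.
P'1: 0xE3 ⊕ 0x7A ⊕ 0xF7 = 0x6E.
P'2: 0xE5 ⊕ 0x58 ⊕ 0x5D = 0xE0.
P'3: 0x4D ⊕ 0xAC ⊕ 0x26 = 0xC7.
P'4: 0xE0 ⊕ 0xE5 ⊕ 0x88 = 0x8D.
P'5: 0x95 ⊕ 0xBC ⊕ 0xD4 = 0xFD.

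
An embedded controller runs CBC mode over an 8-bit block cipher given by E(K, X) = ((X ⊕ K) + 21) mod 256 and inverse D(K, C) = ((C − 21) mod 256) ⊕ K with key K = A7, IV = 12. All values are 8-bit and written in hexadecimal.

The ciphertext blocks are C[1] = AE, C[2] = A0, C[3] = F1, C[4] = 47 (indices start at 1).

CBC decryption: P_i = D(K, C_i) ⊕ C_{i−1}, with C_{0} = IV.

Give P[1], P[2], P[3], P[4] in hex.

P[1] = 38, P[2] = 76, P[3] = D7, P[4] = 70

P[1]: D(K, AE) = 2A; 2A ⊕ 12 = 38.
P[2]: D(K, A0) = D8; D8 ⊕ AE = 76.
P[3]: D(K, F1) = 77; 77 ⊕ A0 = D7.
P[4]: D(K, 47) = 81; 81 ⊕ F1 = 70.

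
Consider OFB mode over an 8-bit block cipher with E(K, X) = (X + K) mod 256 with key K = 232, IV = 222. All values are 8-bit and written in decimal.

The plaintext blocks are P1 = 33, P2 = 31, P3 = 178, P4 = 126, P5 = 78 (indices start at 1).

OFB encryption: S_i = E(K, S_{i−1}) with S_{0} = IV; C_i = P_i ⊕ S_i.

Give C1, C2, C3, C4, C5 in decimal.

C1 = 231, C2 = 177, C3 = 36, C4 = 0, C5 = 40

C1: S = E(K, 222) = 198; 33 ⊕ 198 = 231.
C2: S = E(K, 198) = 174; 31 ⊕ 174 = 177.
C3: S = E(K, 174) = 150; 178 ⊕ 150 = 36.
C4: S = E(K, 150) = 126; 126 ⊕ 126 = 0.
C5: S = E(K, 126) = 102; 78 ⊕ 102 = 40.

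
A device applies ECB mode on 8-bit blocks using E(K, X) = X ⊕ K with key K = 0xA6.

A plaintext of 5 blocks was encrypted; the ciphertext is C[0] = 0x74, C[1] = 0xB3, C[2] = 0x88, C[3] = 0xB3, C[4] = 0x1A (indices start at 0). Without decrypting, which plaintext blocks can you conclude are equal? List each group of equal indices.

ECB encrypts each block independently with the same key, so equal ciphertext blocks imply equal plaintext blocks.
C[1] = C[3] = 0xB3, so P[1] = P[3].

P[1] = P[3]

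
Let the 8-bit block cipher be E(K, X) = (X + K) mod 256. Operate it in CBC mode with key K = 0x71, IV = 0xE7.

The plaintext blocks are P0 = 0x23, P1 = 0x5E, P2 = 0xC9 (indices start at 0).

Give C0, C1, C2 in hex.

C0 = 0x35, C1 = 0xDC, C2 = 0x86

CBC encryption: C_i = E(K, P_i ⊕ C_{i−1}), with C_{−1} = IV.
C0: P0 ⊕ 0xE7 = 0xC4; E(K, 0xC4) = 0x35.
C1: P1 ⊕ 0x35 = 0x6B; E(K, 0x6B) = 0xDC.
C2: P2 ⊕ 0xDC = 0x15; E(K, 0x15) = 0x86.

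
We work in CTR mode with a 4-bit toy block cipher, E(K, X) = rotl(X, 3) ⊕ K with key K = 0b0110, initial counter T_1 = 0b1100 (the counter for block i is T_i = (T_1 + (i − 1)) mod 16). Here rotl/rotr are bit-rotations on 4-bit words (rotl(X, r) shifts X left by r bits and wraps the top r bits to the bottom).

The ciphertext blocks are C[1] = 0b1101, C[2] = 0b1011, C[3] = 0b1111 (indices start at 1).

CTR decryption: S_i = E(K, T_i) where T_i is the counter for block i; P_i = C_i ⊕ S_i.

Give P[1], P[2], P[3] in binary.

P[1] = 0b1101, P[2] = 0b0011, P[3] = 0b1110

P[1]: T = 0b1100, S = E(K, T) = 0b0000; 0b1101 ⊕ 0b0000 = 0b1101.
P[2]: T = 0b1101, S = E(K, T) = 0b1000; 0b1011 ⊕ 0b1000 = 0b0011.
P[3]: T = 0b1110, S = E(K, T) = 0b0001; 0b1111 ⊕ 0b0001 = 0b1110.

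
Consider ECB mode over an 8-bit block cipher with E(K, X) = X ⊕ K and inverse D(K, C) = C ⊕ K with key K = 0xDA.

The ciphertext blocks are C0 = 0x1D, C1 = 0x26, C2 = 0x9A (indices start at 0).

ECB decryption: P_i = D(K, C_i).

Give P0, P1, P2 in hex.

P0 = 0xC7, P1 = 0xFC, P2 = 0x40

P0: D(K, 0x1D) = 0xC7.
P1: D(K, 0x26) = 0xFC.
P2: D(K, 0x9A) = 0x40.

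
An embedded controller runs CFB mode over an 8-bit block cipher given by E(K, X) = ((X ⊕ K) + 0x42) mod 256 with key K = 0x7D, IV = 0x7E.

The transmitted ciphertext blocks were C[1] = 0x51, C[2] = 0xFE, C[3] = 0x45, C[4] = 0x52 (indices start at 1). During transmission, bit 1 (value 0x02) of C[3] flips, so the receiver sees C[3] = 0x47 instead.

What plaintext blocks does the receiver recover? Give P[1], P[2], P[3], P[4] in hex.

CFB decryption: P_i = C_i ⊕ E(K, C_{i−1}), with C_{0} = IV.
Only C[3] changed, to 0x47. In CFB, a change in C_i flips the same bit in P_i and garbles P_{i+1}. Decrypting the received ciphertext:
P[1]: E(K, 0x7E) = 0x45; 0x51 ⊕ 0x45 = 0x14.
P[2]: E(K, 0x51) = 0x6E; 0xFE ⊕ 0x6E = 0x90.
P[3]: E(K, 0xFE) = 0xC5; 0x47 ⊕ 0xC5 = 0x82.
P[4]: E(K, 0x47) = 0x7C; 0x52 ⊕ 0x7C = 0x2E.
Blocks that differ from the original plaintext: P[3], P[4].

P[1] = 0x14, P[2] = 0x90, P[3] = 0x82, P[4] = 0x2E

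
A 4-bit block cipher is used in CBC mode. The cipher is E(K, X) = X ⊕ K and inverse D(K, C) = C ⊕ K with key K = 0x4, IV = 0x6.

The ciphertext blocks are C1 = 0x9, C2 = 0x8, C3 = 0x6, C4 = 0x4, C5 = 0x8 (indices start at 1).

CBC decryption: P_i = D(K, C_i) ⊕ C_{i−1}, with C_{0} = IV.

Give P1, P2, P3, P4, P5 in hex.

P1 = 0xB, P2 = 0x5, P3 = 0xA, P4 = 0x6, P5 = 0x8

P1: D(K, 0x9) = 0xD; 0xD ⊕ 0x6 = 0xB.
P2: D(K, 0x8) = 0xC; 0xC ⊕ 0x9 = 0x5.
P3: D(K, 0x6) = 0x2; 0x2 ⊕ 0x8 = 0xA.
P4: D(K, 0x4) = 0x0; 0x0 ⊕ 0x6 = 0x6.
P5: D(K, 0x8) = 0xC; 0xC ⊕ 0x4 = 0x8.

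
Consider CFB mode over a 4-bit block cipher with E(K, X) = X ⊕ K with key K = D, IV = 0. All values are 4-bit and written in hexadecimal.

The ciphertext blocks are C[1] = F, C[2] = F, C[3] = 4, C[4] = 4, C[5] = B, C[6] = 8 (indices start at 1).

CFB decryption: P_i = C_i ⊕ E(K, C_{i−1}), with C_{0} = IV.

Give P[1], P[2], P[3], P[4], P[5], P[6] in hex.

P[1] = 2, P[2] = D, P[3] = 6, P[4] = D, P[5] = 2, P[6] = E

P[1]: E(K, 0) = D; F ⊕ D = 2.
P[2]: E(K, F) = 2; F ⊕ 2 = D.
P[3]: E(K, F) = 2; 4 ⊕ 2 = 6.
P[4]: E(K, 4) = 9; 4 ⊕ 9 = D.
P[5]: E(K, 4) = 9; B ⊕ 9 = 2.
P[6]: E(K, B) = 6; 8 ⊕ 6 = E.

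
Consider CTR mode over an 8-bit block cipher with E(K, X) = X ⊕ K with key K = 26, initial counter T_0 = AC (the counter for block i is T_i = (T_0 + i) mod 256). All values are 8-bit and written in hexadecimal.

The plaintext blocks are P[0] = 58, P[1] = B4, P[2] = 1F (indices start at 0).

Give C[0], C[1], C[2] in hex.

C[0] = D2, C[1] = 3F, C[2] = 97

CTR encryption: S_i = E(K, T_i) where T_i is the counter for block i; C_i = P_i ⊕ S_i.
C[0]: T = AC, S = E(K, T) = 8A; 58 ⊕ 8A = D2.
C[1]: T = AD, S = E(K, T) = 8B; B4 ⊕ 8B = 3F.
C[2]: T = AE, S = E(K, T) = 88; 1F ⊕ 88 = 97.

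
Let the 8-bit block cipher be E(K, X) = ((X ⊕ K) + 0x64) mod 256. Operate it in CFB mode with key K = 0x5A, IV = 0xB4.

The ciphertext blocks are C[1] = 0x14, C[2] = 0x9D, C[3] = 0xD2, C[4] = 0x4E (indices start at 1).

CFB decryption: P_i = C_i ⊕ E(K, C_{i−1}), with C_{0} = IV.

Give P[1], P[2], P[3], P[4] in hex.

P[1]: E(K, 0xB4) = 0x52; 0x14 ⊕ 0x52 = 0x46.
P[2]: E(K, 0x14) = 0xB2; 0x9D ⊕ 0xB2 = 0x2F.
P[3]: E(K, 0x9D) = 0x2B; 0xD2 ⊕ 0x2B = 0xF9.
P[4]: E(K, 0xD2) = 0xEC; 0x4E ⊕ 0xEC = 0xA2.

P[1] = 0x46, P[2] = 0x2F, P[3] = 0xF9, P[4] = 0xA2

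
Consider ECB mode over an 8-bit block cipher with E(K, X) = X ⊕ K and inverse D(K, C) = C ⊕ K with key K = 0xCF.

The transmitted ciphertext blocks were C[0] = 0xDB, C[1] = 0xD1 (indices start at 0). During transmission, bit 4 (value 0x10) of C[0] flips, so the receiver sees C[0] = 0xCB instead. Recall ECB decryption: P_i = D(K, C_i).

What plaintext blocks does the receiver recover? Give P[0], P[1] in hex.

Only C[0] changed, to 0xCB. In ECB, a change in C_i affects only P_i. Decrypting the received ciphertext:
P[0]: D(K, 0xCB) = 0x04.
P[1]: D(K, 0xD1) = 0x1E.
Blocks that differ from the original plaintext: P[0].

P[0] = 0x04, P[1] = 0x1E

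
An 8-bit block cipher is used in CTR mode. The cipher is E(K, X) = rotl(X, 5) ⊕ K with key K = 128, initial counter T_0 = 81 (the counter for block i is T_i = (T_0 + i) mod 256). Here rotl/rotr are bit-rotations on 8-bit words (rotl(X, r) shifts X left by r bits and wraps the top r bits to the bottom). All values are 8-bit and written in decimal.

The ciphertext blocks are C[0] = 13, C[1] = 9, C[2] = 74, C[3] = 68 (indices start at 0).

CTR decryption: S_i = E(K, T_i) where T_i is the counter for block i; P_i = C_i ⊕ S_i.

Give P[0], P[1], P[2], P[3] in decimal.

P[0]: T = 81, S = E(K, T) = 170; 13 ⊕ 170 = 167.
P[1]: T = 82, S = E(K, T) = 202; 9 ⊕ 202 = 195.
P[2]: T = 83, S = E(K, T) = 234; 74 ⊕ 234 = 160.
P[3]: T = 84, S = E(K, T) = 10; 68 ⊕ 10 = 78.

P[0] = 167, P[1] = 195, P[2] = 160, P[3] = 78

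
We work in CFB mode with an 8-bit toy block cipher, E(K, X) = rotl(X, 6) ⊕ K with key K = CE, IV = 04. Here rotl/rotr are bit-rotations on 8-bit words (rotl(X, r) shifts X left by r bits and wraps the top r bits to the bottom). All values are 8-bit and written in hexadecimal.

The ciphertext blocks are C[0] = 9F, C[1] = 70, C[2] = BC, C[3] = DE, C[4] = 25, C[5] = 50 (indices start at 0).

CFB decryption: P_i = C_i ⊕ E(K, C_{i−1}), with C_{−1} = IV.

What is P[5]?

P[5] = D7

P[5]: E(K, 25) = 87; 50 ⊕ 87 = D7.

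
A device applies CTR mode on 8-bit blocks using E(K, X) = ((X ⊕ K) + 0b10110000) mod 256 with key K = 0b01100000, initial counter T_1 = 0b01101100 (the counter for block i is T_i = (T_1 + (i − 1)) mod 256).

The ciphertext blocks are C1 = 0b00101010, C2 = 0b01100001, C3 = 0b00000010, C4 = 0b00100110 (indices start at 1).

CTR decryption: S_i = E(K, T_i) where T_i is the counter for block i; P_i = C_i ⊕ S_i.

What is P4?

P4: T = 0b01101111, S = E(K, T) = 0b10111111; 0b00100110 ⊕ 0b10111111 = 0b10011001.

P4 = 0b10011001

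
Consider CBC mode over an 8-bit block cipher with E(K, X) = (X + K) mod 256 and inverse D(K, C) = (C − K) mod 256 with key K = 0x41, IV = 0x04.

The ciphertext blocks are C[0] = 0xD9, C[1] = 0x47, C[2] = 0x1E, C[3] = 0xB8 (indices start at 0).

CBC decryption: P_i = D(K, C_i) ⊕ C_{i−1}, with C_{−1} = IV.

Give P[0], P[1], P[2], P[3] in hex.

P[0] = 0x9C, P[1] = 0xDF, P[2] = 0x9A, P[3] = 0x69

P[0]: D(K, 0xD9) = 0x98; 0x98 ⊕ 0x04 = 0x9C.
P[1]: D(K, 0x47) = 0x06; 0x06 ⊕ 0xD9 = 0xDF.
P[2]: D(K, 0x1E) = 0xDD; 0xDD ⊕ 0x47 = 0x9A.
P[3]: D(K, 0xB8) = 0x77; 0x77 ⊕ 0x1E = 0x69.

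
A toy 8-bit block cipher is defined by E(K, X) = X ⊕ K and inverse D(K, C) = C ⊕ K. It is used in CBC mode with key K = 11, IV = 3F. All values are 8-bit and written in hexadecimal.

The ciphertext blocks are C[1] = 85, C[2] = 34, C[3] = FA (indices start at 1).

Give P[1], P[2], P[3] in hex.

P[1] = AB, P[2] = A0, P[3] = DF

CBC decryption: P_i = D(K, C_i) ⊕ C_{i−1}, with C_{0} = IV.
P[1]: D(K, 85) = 94; 94 ⊕ 3F = AB.
P[2]: D(K, 34) = 25; 25 ⊕ 85 = A0.
P[3]: D(K, FA) = EB; EB ⊕ 34 = DF.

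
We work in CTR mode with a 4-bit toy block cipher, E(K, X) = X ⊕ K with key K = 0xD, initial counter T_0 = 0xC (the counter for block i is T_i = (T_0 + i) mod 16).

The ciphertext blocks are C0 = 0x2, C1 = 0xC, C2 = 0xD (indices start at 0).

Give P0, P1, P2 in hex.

P0 = 0x3, P1 = 0xC, P2 = 0xE

CTR decryption: S_i = E(K, T_i) where T_i is the counter for block i; P_i = C_i ⊕ S_i.
P0: T = 0xC, S = E(K, T) = 0x1; 0x2 ⊕ 0x1 = 0x3.
P1: T = 0xD, S = E(K, T) = 0x0; 0xC ⊕ 0x0 = 0xC.
P2: T = 0xE, S = E(K, T) = 0x3; 0xD ⊕ 0x3 = 0xE.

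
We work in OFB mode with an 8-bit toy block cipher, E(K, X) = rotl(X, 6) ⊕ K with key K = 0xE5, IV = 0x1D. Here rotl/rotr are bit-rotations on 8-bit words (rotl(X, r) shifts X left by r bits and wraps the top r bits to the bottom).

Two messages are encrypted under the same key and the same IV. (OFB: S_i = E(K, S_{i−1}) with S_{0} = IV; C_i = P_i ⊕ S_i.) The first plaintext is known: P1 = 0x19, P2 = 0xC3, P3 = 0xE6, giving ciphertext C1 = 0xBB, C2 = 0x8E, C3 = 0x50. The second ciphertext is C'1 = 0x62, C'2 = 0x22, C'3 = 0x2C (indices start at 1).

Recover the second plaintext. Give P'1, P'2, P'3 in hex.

P'1 = 0xC0, P'2 = 0x6F, P'3 = 0x9A

In OFB with a reused IV, both messages share the same keystream S_i, so C_i ⊕ C'_i = P_i ⊕ P'_i and thus P'_i = P_i ⊕ C_i ⊕ C'_i.
P'1: 0x19 ⊕ 0xBB ⊕ 0x62 = 0xC0.
P'2: 0xC3 ⊕ 0x8E ⊕ 0x22 = 0x6F.
P'3: 0xE6 ⊕ 0x50 ⊕ 0x2C = 0x9A.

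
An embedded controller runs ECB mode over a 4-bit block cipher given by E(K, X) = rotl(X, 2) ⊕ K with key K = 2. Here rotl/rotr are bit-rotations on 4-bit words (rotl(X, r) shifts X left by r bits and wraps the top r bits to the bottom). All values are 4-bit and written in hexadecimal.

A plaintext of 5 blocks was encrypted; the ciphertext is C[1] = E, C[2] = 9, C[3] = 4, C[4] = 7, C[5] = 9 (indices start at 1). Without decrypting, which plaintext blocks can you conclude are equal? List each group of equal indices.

P[2] = P[5]

ECB encrypts each block independently with the same key, so equal ciphertext blocks imply equal plaintext blocks.
C[2] = C[5] = 9, so P[2] = P[5].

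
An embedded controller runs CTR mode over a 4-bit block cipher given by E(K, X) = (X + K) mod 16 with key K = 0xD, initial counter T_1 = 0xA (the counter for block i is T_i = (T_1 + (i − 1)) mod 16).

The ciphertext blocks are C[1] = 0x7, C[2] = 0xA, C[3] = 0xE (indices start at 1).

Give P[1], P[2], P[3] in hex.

P[1] = 0x0, P[2] = 0x2, P[3] = 0x7

CTR decryption: S_i = E(K, T_i) where T_i is the counter for block i; P_i = C_i ⊕ S_i.
P[1]: T = 0xA, S = E(K, T) = 0x7; 0x7 ⊕ 0x7 = 0x0.
P[2]: T = 0xB, S = E(K, T) = 0x8; 0xA ⊕ 0x8 = 0x2.
P[3]: T = 0xC, S = E(K, T) = 0x9; 0xE ⊕ 0x9 = 0x7.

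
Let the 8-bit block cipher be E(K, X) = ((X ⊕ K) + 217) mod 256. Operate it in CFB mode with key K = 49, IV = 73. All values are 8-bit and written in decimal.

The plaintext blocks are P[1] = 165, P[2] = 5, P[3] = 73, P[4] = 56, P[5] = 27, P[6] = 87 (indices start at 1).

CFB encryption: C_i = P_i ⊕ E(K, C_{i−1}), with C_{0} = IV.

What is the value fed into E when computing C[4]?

202

C[1]: E(K, 73) = 81; 165 ⊕ 81 = 244.
C[2]: E(K, 244) = 158; 5 ⊕ 158 = 155.
C[3]: E(K, 155) = 131; 73 ⊕ 131 = 202.
C[4]: E(K, 202) = 212; 56 ⊕ 212 = 236.
So the input to E for block [4] is 202.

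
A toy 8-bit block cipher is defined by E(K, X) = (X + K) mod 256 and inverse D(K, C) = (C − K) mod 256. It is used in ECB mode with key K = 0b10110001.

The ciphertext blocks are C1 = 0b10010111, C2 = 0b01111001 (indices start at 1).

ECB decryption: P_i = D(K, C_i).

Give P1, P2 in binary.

P1: D(K, 0b10010111) = 0b11100110.
P2: D(K, 0b01111001) = 0b11001000.

P1 = 0b11100110, P2 = 0b11001000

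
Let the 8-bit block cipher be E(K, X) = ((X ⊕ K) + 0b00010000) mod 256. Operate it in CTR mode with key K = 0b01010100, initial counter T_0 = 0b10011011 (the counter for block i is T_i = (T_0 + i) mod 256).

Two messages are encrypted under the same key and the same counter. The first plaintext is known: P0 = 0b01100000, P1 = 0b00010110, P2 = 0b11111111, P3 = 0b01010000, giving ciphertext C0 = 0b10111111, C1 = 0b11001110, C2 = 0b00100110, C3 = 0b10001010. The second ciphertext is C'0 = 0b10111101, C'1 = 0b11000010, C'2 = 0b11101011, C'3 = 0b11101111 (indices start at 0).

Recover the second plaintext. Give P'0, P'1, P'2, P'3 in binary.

In CTR with a reused counter, both messages share the same keystream S_i, so C_i ⊕ C'_i = P_i ⊕ P'_i and thus P'_i = P_i ⊕ C_i ⊕ C'_i.
P'0: 0b01100000 ⊕ 0b10111111 ⊕ 0b10111101 = 0b01100010.
P'1: 0b00010110 ⊕ 0b11001110 ⊕ 0b11000010 = 0b00011010.
P'2: 0b11111111 ⊕ 0b00100110 ⊕ 0b11101011 = 0b00110010.
P'3: 0b01010000 ⊕ 0b10001010 ⊕ 0b11101111 = 0b00110101.

P'0 = 0b01100010, P'1 = 0b00011010, P'2 = 0b00110010, P'3 = 0b00110101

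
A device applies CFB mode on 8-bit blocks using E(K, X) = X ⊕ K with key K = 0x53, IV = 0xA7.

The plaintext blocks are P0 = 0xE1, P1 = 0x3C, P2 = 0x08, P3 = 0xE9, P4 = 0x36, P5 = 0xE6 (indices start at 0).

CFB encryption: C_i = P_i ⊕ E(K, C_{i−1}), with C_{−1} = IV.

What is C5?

C5 = 0x4B

C0: E(K, 0xA7) = 0xF4; 0xE1 ⊕ 0xF4 = 0x15.
C1: E(K, 0x15) = 0x46; 0x3C ⊕ 0x46 = 0x7A.
C2: E(K, 0x7A) = 0x29; 0x08 ⊕ 0x29 = 0x21.
C3: E(K, 0x21) = 0x72; 0xE9 ⊕ 0x72 = 0x9B.
C4: E(K, 0x9B) = 0xC8; 0x36 ⊕ 0xC8 = 0xFE.
C5: E(K, 0xFE) = 0xAD; 0xE6 ⊕ 0xAD = 0x4B.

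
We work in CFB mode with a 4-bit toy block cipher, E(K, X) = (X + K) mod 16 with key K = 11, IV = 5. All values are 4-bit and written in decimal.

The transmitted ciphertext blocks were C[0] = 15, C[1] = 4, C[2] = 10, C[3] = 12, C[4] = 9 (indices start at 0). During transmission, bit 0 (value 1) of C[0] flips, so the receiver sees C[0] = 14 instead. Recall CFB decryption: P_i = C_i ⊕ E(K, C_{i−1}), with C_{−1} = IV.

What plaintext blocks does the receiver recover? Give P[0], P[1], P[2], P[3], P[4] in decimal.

P[0] = 14, P[1] = 13, P[2] = 5, P[3] = 9, P[4] = 14

Only C[0] changed, to 14. In CFB, a change in C_i flips the same bit in P_i and garbles P_{i+1}. Decrypting the received ciphertext:
P[0]: E(K, 5) = 0; 14 ⊕ 0 = 14.
P[1]: E(K, 14) = 9; 4 ⊕ 9 = 13.
P[2]: E(K, 4) = 15; 10 ⊕ 15 = 5.
P[3]: E(K, 10) = 5; 12 ⊕ 5 = 9.
P[4]: E(K, 12) = 7; 9 ⊕ 7 = 14.
Blocks that differ from the original plaintext: P[0], P[1].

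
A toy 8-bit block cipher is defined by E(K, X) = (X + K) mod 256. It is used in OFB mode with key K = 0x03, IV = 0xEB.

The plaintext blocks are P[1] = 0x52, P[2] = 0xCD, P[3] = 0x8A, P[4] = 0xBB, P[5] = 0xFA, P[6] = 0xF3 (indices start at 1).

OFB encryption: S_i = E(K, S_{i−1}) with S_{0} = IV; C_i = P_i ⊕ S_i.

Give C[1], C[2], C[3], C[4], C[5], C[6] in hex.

C[1]: S = E(K, 0xEB) = 0xEE; 0x52 ⊕ 0xEE = 0xBC.
C[2]: S = E(K, 0xEE) = 0xF1; 0xCD ⊕ 0xF1 = 0x3C.
C[3]: S = E(K, 0xF1) = 0xF4; 0x8A ⊕ 0xF4 = 0x7E.
C[4]: S = E(K, 0xF4) = 0xF7; 0xBB ⊕ 0xF7 = 0x4C.
C[5]: S = E(K, 0xF7) = 0xFA; 0xFA ⊕ 0xFA = 0x00.
C[6]: S = E(K, 0xFA) = 0xFD; 0xF3 ⊕ 0xFD = 0x0E.

C[1] = 0xBC, C[2] = 0x3C, C[3] = 0x7E, C[4] = 0x4C, C[5] = 0x00, C[6] = 0x0E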